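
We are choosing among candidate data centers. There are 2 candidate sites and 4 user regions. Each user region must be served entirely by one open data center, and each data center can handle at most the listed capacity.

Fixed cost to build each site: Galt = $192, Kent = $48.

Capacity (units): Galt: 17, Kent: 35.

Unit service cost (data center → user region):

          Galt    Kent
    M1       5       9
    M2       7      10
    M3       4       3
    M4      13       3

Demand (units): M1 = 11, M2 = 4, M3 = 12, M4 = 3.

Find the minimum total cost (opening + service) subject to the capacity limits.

Open {Kent}: M1→Kent 9·11=99, M2→Kent 10·4=40, M3→Kent 3·12=36, M4→Kent 3·3=9.
Loads: Kent carries 30/35. Service 184; fixed 48; total 232.
Next best feasible plan costs 368.

Minimum total cost: 232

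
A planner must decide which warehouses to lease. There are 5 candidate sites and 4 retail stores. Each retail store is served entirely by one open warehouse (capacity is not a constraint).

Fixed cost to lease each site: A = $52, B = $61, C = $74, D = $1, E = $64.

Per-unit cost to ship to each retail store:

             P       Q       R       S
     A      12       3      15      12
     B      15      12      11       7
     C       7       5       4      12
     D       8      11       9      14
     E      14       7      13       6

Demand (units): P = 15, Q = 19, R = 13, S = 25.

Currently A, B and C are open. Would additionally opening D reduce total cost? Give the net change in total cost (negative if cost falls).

Current service cost with {A, B, C}: 389.
Adding D: each retail store re-picks its cheapest; new service cost 389, saving 0.
Extra fixed cost: 1. Net change = 1 − 0 = 1.
(Totals: 576 → 577.)

No — net change +1 (cost rises by 1).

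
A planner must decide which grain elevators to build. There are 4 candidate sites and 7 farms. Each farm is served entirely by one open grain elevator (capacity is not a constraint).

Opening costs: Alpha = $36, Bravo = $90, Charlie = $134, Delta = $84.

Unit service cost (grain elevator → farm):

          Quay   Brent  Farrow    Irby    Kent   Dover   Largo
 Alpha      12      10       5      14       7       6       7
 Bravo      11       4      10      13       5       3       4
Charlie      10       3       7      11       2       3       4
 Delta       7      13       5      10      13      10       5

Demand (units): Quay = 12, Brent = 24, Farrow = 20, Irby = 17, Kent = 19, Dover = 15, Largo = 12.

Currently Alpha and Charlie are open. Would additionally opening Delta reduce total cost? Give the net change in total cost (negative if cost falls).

No — net change +31 (cost rises by 31).

Current service cost with {Alpha, Charlie}: 610.
Adding Delta: each farm re-picks its cheapest; new service cost 557, saving 53.
Extra fixed cost: 84. Net change = 84 − 53 = 31.
(Totals: 780 → 811.)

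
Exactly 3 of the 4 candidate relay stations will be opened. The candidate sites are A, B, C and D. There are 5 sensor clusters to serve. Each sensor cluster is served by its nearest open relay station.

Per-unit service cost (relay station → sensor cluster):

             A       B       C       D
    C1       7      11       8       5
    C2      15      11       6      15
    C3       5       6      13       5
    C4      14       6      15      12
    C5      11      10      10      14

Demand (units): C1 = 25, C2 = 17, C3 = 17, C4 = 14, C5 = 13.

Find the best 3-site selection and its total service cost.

Choose B, C and D; total service cost 526.

With exactly 3 open, each sensor cluster uses its cheapest among the chosen.
{B, C, D}: C1→D 5·25=125, C2→C 6·17=102, C3→D 5·17=85, C4→B 6·14=84, C5→B 10·13=130. Service cost 526.
{A, B, C}: service cost 576
{A, C, D}: service cost 610
Among all 4 size-3 choices, {B, C, D} is lowest.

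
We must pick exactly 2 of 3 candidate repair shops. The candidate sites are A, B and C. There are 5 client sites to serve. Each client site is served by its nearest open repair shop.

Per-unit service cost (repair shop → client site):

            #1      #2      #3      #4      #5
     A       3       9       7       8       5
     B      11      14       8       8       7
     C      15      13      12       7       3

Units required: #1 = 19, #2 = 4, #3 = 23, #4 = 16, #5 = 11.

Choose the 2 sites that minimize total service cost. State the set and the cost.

Choose A and C; total service cost 399.

With exactly 2 open, each client site uses its cheapest among the chosen.
{A, C}: #1→A 3·19=57, #2→A 9·4=36, #3→A 7·23=161, #4→C 7·16=112, #5→C 3·11=33. Service cost 399.
{A, B}: service cost 437
{B, C}: service cost 590
Among all 3 size-2 choices, {A, C} is lowest.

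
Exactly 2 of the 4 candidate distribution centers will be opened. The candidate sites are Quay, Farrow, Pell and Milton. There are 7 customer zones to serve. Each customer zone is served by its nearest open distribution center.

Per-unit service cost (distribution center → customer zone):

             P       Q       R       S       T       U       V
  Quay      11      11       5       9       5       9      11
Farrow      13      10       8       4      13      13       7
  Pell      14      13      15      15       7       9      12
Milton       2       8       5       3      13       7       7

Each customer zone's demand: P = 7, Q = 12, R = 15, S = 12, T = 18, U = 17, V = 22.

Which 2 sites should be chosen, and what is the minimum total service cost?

With exactly 2 open, each customer zone uses its cheapest among the chosen.
{Quay, Milton}: P→Milton 2·7=14, Q→Milton 8·12=96, R→Quay 5·15=75, S→Milton 3·12=36, T→Quay 5·18=90, U→Milton 7·17=119, V→Milton 7·22=154. Service cost 584.
{Pell, Milton}: service cost 620
{Quay, Farrow}: service cost 717
Among all 6 size-2 choices, {Quay, Milton} is lowest.

Choose Quay and Milton; total service cost 584.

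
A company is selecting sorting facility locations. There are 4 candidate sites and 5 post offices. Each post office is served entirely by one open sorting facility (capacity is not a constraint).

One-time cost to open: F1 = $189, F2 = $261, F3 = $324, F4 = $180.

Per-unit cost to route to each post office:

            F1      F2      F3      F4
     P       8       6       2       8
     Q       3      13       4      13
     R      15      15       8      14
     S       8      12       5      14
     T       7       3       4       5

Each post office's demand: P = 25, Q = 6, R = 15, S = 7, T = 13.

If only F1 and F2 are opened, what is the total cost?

Each post office is assigned to its cheapest site among the open ones.
{F1, F2}: P→F2 6·25=150, Q→F1 3·6=18, R→F1 15·15=225, S→F1 8·7=56, T→F2 3·13=39. Service 488; fixed 450; total 938.

Total cost: 938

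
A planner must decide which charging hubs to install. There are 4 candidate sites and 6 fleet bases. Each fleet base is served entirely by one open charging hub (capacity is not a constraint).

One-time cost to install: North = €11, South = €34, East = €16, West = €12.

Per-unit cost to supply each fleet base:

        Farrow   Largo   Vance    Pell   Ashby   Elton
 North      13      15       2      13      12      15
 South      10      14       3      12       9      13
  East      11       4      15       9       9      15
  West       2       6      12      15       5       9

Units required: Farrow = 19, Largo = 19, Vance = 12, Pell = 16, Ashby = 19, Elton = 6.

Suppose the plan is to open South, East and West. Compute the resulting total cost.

Each fleet base is assigned to its cheapest site among the open ones.
{South, East, West}: Farrow→West 2·19=38, Largo→East 4·19=76, Vance→South 3·12=36, Pell→East 9·16=144, Ashby→West 5·19=95, Elton→West 9·6=54. Service 443; fixed 62; total 505.

Total cost: 505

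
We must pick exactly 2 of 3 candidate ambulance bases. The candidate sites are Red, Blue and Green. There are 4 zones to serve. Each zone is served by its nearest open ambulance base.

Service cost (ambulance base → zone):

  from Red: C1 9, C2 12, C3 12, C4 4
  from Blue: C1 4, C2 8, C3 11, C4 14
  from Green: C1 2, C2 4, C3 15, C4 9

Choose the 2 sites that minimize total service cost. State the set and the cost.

With exactly 2 open, each zone uses its cheapest among the chosen.
{Red, Green}: C1→Green 2, C2→Green 4, C3→Red 12, C4→Red 4. Service cost 22.
{Blue, Green}: service cost 26
{Red, Blue}: service cost 27
Among all 3 size-2 choices, {Red, Green} is lowest.

Choose Red and Green; total service cost 22.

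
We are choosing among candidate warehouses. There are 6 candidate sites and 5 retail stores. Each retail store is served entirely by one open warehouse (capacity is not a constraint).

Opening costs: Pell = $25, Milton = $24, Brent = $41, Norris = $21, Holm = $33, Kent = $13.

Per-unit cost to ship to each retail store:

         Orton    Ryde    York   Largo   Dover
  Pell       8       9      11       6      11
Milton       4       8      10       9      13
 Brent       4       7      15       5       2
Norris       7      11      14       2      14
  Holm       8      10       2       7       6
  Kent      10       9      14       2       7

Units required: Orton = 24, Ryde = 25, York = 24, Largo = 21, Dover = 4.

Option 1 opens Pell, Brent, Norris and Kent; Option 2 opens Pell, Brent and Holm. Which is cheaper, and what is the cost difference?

Option 1: {Pell, Brent, Norris, Kent}: Orton→Brent 4·24=96, Ryde→Brent 7·25=175, York→Pell 11·24=264, Largo→Norris 2·21=42, Dover→Brent 2·4=8. Service 585; fixed 100; total 685.
Option 2: {Pell, Brent, Holm}: Orton→Brent 4·24=96, Ryde→Brent 7·25=175, York→Holm 2·24=48, Largo→Brent 5·21=105, Dover→Brent 2·4=8. Service 432; fixed 99; total 531.
Difference: |685 − 531| = 154.

Option 2 is cheaper by 154.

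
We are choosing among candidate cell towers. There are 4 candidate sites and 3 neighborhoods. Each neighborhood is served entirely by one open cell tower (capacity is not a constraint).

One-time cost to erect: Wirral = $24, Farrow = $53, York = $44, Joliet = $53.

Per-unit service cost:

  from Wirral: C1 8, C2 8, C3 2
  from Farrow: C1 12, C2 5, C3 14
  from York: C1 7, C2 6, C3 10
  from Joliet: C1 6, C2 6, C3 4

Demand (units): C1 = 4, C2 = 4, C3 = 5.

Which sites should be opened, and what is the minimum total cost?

For any fixed open set, each neighborhood goes to its cheapest open site; total = fixed + service.
{Wirral}: C1→Wirral 8·4=32, C2→Wirral 8·4=32, C3→Wirral 2·5=10. Service 74; fixed 24; total 98.
{Joliet}: C1→Joliet 6·4=24, C2→Joliet 6·4=24, C3→Joliet 4·5=20. Service 68; fixed 53; total 121.
{Wirral, York}: C1→York 7·4=28, C2→York 6·4=24, C3→Wirral 2·5=10. Service 62; fixed 68; total 130.
{Wirral, Farrow, York, Joliet}: service 54 + fixed 174 = 228
(All 15 nonempty subsets were checked; Wirral only is lowest.)

Open Wirral only; minimum total cost 98.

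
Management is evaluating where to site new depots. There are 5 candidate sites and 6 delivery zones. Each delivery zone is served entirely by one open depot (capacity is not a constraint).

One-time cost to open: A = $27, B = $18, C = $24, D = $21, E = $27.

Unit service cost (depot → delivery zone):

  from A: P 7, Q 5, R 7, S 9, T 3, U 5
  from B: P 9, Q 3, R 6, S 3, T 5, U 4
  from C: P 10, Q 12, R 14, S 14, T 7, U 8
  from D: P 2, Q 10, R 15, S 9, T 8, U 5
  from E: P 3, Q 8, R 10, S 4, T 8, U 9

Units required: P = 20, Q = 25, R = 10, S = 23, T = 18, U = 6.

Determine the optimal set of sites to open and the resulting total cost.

Open A, B and D; minimum total cost 388.

For any fixed open set, each delivery zone goes to its cheapest open site; total = fixed + service.
{A, B, D}: P→D 2·20=40, Q→B 3·25=75, R→B 6·10=60, S→B 3·23=69, T→A 3·18=54, U→B 4·6=24. Service 322; fixed 66; total 388.
{B, D}: service 358 + fixed 39 = 397
{A, B, C, D}: P→D 2·20=40, Q→B 3·25=75, R→B 6·10=60, S→B 3·23=69, T→A 3·18=54, U→B 4·6=24. Service 322; fixed 90; total 412.
{A, B, C, D, E}: P→D 2·20=40, Q→B 3·25=75, R→B 6·10=60, S→B 3·23=69, T→A 3·18=54, U→B 4·6=24. Service 322; fixed 117; total 439.
No other subset beats 388.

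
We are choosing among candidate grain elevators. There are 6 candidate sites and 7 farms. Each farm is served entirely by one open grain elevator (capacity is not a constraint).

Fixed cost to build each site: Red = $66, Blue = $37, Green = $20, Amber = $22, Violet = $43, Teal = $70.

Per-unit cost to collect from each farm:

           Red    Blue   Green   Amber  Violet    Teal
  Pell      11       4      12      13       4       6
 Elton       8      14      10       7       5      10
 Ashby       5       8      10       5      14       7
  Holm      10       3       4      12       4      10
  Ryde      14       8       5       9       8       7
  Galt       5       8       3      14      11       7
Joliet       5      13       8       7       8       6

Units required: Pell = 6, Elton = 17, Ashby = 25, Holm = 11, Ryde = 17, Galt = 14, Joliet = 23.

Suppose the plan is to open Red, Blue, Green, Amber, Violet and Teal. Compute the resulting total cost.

Each farm is assigned to its cheapest site among the open ones.
{Red, Blue, Green, Amber, Violet, Teal}: Pell→Blue 4·6=24, Elton→Violet 5·17=85, Ashby→Red 5·25=125, Holm→Blue 3·11=33, Ryde→Green 5·17=85, Galt→Green 3·14=42, Joliet→Red 5·23=115. Service 509; fixed 258; total 767.

Total cost: 767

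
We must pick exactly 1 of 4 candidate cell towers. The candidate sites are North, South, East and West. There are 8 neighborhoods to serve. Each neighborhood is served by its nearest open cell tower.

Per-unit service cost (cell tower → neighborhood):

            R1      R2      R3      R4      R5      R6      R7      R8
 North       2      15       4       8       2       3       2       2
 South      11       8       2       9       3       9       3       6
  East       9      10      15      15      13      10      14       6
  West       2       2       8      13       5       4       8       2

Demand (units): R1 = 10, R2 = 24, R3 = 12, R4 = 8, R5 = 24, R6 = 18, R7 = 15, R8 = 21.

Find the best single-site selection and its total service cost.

Choose West only; total service cost 622.

With exactly 1 open, each neighborhood uses its cheapest among the chosen.
{West}: R1→West 2·10=20, R2→West 2·24=48, R3→West 8·12=96, R4→West 13·8=104, R5→West 5·24=120, R6→West 4·18=72, R7→West 8·15=120, R8→West 2·21=42. Service cost 622.
{North}: service cost 666
{South}: service cost 803
Among all 4 size-1 choices, {West} is lowest.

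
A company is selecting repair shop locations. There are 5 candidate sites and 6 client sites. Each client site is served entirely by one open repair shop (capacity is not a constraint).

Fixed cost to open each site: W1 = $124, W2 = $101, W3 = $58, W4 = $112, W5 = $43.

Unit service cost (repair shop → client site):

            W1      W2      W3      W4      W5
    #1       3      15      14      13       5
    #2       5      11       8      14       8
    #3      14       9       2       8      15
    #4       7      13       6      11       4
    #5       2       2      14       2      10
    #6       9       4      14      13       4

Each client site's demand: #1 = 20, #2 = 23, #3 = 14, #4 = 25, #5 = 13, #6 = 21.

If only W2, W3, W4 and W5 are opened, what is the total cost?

Total cost: 836

Each client site is assigned to its cheapest site among the open ones.
{W2, W3, W4, W5}: #1→W5 5·20=100, #2→W3 8·23=184, #3→W3 2·14=28, #4→W5 4·25=100, #5→W2 2·13=26, #6→W2 4·21=84. Service 522; fixed 314; total 836.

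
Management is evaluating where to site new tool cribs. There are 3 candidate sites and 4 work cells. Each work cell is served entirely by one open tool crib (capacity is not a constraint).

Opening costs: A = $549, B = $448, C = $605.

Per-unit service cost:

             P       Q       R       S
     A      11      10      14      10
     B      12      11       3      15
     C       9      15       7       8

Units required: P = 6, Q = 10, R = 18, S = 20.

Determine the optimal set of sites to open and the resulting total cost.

For any fixed open set, each work cell goes to its cheapest open site; total = fixed + service.
{B}: P→B 12·6=72, Q→B 11·10=110, R→B 3·18=54, S→B 15·20=300. Service 536; fixed 448; total 984.
{C}: service 490 + fixed 605 = 1095
{A}: P→A 11·6=66, Q→A 10·10=100, R→A 14·18=252, S→A 10·20=200. Service 618; fixed 549; total 1167.
{A, B, C}: P→C 9·6=54, Q→A 10·10=100, R→B 3·18=54, S→C 8·20=160. Service 368; fixed 1602; total 1970.
No other subset beats 984.

Open B only; minimum total cost 984.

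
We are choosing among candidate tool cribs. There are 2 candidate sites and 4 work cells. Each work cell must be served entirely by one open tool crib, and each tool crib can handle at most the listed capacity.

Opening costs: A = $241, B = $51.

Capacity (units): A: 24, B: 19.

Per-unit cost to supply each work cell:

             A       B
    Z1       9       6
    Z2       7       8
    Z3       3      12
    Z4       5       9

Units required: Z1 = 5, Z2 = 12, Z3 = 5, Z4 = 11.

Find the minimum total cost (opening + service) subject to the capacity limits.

Open {A, B}: Z1→B 6·5=30, Z2→B 8·12=96, Z3→A 3·5=15, Z4→A 5·11=55.
Loads: A carries 16/24, B carries 17/19. Service 196; fixed 292; total 488.
Next best feasible plan costs 503.

Minimum total cost: 488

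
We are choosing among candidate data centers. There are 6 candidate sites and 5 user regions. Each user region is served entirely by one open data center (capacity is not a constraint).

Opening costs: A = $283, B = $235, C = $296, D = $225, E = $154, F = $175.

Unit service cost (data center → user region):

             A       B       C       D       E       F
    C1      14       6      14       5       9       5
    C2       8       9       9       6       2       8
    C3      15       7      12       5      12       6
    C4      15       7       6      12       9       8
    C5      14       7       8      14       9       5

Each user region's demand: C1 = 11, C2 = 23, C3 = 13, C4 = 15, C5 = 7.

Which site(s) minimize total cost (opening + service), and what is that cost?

Open F only; minimum total cost 647.

For any fixed open set, each user region goes to its cheapest open site; total = fixed + service.
{F}: C1→F 5·11=55, C2→F 8·23=184, C3→F 6·13=78, C4→F 8·15=120, C5→F 5·7=35. Service 472; fixed 175; total 647.
{E}: C1→E 9·11=99, C2→E 2·23=46, C3→E 12·13=156, C4→E 9·15=135, C5→E 9·7=63. Service 499; fixed 154; total 653.
{E, F}: C1→F 5·11=55, C2→E 2·23=46, C3→F 6·13=78, C4→F 8·15=120, C5→F 5·7=35. Service 334; fixed 329; total 663.
{A, B, C, D, E, F}: service 291 + fixed 1368 = 1659
No other subset beats 647.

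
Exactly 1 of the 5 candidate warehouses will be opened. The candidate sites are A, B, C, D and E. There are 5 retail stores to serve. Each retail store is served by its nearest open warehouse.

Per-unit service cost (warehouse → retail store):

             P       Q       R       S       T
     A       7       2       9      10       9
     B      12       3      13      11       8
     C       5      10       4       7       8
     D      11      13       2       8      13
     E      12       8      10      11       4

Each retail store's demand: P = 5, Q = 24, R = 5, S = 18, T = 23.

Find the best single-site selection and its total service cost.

Choose A only; total service cost 515.

With exactly 1 open, each retail store uses its cheapest among the chosen.
{A}: P→A 7·5=35, Q→A 2·24=48, R→A 9·5=45, S→A 10·18=180, T→A 9·23=207. Service cost 515.
{B}: service cost 579
{E}: service cost 592
Among all 5 size-1 choices, {A} is lowest.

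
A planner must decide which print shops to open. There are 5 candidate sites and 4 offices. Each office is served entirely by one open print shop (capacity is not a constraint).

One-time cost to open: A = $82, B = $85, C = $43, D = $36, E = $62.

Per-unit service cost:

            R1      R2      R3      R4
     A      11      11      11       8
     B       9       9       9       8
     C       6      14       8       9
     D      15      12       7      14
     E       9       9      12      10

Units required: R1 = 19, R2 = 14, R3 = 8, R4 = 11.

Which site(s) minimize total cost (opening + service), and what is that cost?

Open C and E; minimum total cost 508.

For any fixed open set, each office goes to its cheapest open site; total = fixed + service.
{C, E}: R1→C 6·19=114, R2→E 9·14=126, R3→C 8·8=64, R4→C 9·11=99. Service 403; fixed 105; total 508.
{C}: service 473 + fixed 43 = 516
{C, D}: service 437 + fixed 79 = 516
{A, B, C, D, E}: service 384 + fixed 308 = 692
No other subset beats 508.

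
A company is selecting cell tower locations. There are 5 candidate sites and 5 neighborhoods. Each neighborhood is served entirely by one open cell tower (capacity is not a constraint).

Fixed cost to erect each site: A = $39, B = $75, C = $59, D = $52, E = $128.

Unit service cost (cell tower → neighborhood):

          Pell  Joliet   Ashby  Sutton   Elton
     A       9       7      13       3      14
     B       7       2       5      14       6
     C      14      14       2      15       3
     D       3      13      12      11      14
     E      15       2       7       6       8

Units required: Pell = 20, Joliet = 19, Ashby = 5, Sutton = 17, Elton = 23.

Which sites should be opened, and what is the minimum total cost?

Open A, B, C and D; minimum total cost 453.

For any fixed open set, each neighborhood goes to its cheapest open site; total = fixed + service.
{A, B, C, D}: Pell→D 3·20=60, Joliet→B 2·19=38, Ashby→C 2·5=10, Sutton→A 3·17=51, Elton→C 3·23=69. Service 228; fixed 225; total 453.
{A, C, D}: service 323 + fixed 150 = 473
{A, B, D}: service 312 + fixed 166 = 478
{A, B, C, D, E}: service 228 + fixed 353 = 581
No other subset beats 453.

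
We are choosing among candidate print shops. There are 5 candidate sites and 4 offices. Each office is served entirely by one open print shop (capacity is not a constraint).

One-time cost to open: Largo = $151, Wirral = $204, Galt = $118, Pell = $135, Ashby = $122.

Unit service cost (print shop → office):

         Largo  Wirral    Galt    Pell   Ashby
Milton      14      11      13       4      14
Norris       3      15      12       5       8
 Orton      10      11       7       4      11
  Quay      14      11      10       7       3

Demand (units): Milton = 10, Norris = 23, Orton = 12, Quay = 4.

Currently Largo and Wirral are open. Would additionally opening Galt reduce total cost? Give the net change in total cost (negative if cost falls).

No — net change +78 (cost rises by 78).

Current service cost with {Largo, Wirral}: 343.
Adding Galt: each office re-picks its cheapest; new service cost 303, saving 40.
Extra fixed cost: 118. Net change = 118 − 40 = 78.
(Totals: 698 → 776.)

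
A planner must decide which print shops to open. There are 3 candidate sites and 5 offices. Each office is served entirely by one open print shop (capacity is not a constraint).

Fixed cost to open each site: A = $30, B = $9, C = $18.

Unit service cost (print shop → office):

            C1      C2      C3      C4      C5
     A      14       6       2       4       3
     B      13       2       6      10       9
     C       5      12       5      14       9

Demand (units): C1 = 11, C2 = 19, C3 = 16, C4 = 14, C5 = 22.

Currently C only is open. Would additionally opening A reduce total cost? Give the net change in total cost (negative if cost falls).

Yes — net change −404 (cost falls by 404).

Current service cost with {C}: 757.
Adding A: each office re-picks its cheapest; new service cost 323, saving 434.
Extra fixed cost: 30. Net change = 30 − 434 = -404.
(Totals: 775 → 371.)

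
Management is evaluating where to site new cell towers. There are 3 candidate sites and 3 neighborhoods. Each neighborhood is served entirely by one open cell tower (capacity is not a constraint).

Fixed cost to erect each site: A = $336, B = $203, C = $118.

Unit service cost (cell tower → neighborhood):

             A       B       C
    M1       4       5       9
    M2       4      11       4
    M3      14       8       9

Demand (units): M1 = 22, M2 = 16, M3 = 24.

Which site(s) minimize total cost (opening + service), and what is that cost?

For any fixed open set, each neighborhood goes to its cheapest open site; total = fixed + service.
{C}: M1→C 9·22=198, M2→C 4·16=64, M3→C 9·24=216. Service 478; fixed 118; total 596.
{B}: service 478 + fixed 203 = 681
{B, C}: service 366 + fixed 321 = 687
{A, B, C}: M1→A 4·22=88, M2→A 4·16=64, M3→B 8·24=192. Service 344; fixed 657; total 1001.
(All 7 nonempty subsets were checked; C only is lowest.)

Open C only; minimum total cost 596.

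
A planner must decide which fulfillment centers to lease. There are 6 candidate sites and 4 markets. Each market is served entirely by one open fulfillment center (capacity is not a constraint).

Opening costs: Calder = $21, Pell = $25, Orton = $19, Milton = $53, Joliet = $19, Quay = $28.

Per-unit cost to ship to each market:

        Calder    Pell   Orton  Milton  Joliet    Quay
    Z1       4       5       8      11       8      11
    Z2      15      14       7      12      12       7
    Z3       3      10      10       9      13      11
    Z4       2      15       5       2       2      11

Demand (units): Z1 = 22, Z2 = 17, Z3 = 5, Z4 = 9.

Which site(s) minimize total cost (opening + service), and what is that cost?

Open Calder and Orton; minimum total cost 280.

For any fixed open set, each market goes to its cheapest open site; total = fixed + service.
{Calder, Orton}: Z1→Calder 4·22=88, Z2→Orton 7·17=119, Z3→Calder 3·5=15, Z4→Calder 2·9=18. Service 240; fixed 40; total 280.
{Calder, Quay}: Z1→Calder 4·22=88, Z2→Quay 7·17=119, Z3→Calder 3·5=15, Z4→Calder 2·9=18. Service 240; fixed 49; total 289.
{Calder, Orton, Joliet}: service 240 + fixed 59 = 299
{Calder, Pell, Orton, Milton, Joliet, Quay}: Z1→Calder 4·22=88, Z2→Orton 7·17=119, Z3→Calder 3·5=15, Z4→Calder 2·9=18. Service 240; fixed 165; total 405.
No other subset beats 280.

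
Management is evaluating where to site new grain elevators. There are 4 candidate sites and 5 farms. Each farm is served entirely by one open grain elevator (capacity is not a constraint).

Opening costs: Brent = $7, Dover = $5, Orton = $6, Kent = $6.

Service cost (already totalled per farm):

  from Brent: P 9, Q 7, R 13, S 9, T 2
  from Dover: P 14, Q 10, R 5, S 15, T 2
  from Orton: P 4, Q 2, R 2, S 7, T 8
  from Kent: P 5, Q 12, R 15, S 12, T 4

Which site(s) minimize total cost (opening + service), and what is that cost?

For any fixed open set, each farm goes to its cheapest open site; total = fixed + service.
{Dover, Orton}: P→Orton 4, Q→Orton 2, R→Orton 2, S→Orton 7, T→Dover 2. Service 17; fixed 11; total 28.
{Orton}: P→Orton 4, Q→Orton 2, R→Orton 2, S→Orton 7, T→Orton 8. Service 23; fixed 6; total 29.
{Brent, Orton}: service 17 + fixed 13 = 30
{Brent, Dover, Orton, Kent}: P→Orton 4, Q→Orton 2, R→Orton 2, S→Orton 7, T→Brent 2. Service 17; fixed 24; total 41.
No other subset beats 28.

Open Dover and Orton; minimum total cost 28.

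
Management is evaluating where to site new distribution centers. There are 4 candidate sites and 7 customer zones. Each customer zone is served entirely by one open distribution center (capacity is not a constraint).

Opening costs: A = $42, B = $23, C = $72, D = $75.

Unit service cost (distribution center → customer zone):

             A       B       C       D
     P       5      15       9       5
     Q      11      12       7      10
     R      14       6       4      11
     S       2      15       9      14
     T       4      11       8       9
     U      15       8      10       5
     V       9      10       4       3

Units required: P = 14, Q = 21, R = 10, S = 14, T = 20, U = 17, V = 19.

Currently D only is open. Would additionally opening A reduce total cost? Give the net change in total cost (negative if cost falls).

Yes — net change −226 (cost falls by 226).

Current service cost with {D}: 908.
Adding A: each customer zone re-picks its cheapest; new service cost 640, saving 268.
Extra fixed cost: 42. Net change = 42 − 268 = -226.
(Totals: 983 → 757.)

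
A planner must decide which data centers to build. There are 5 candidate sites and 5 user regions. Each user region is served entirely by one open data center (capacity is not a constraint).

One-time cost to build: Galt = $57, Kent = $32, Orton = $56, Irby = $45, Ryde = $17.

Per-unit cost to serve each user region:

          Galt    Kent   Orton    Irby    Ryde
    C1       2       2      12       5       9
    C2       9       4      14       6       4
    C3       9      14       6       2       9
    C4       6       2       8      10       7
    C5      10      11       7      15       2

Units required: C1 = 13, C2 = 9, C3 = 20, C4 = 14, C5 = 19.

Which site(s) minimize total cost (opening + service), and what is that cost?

Open Kent, Irby and Ryde; minimum total cost 262.

For any fixed open set, each user region goes to its cheapest open site; total = fixed + service.
{Kent, Irby, Ryde}: C1→Kent 2·13=26, C2→Kent 4·9=36, C3→Irby 2·20=40, C4→Kent 2·14=28, C5→Ryde 2·19=38. Service 168; fixed 94; total 262.
{Kent, Orton, Irby, Ryde}: service 168 + fixed 150 = 318
{Galt, Kent, Irby, Ryde}: C1→Galt 2·13=26, C2→Kent 4·9=36, C3→Irby 2·20=40, C4→Kent 2·14=28, C5→Ryde 2·19=38. Service 168; fixed 151; total 319.
{Galt, Kent, Orton, Irby, Ryde}: service 168 + fixed 207 = 375
No other subset beats 262.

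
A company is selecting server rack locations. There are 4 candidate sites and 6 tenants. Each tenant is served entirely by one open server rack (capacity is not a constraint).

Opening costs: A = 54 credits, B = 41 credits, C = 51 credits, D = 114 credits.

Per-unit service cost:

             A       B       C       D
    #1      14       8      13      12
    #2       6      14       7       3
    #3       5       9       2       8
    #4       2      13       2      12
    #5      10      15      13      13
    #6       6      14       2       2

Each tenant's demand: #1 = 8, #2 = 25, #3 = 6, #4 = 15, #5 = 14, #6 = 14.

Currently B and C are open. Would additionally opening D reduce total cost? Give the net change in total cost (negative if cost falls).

Current service cost with {B, C}: 491.
Adding D: each tenant re-picks its cheapest; new service cost 391, saving 100.
Extra fixed cost: 114. Net change = 114 − 100 = 14.
(Totals: 583 → 597.)

No — net change +14 (cost rises by 14).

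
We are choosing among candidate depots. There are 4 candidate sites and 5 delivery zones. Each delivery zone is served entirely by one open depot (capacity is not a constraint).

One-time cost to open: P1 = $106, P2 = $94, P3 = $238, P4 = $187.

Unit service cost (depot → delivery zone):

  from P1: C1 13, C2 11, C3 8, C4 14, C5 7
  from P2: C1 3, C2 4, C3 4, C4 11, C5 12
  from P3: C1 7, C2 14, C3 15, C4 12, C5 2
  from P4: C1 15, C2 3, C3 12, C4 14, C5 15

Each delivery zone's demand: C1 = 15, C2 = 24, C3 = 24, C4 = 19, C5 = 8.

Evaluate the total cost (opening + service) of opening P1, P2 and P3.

Total cost: 900

Each delivery zone is assigned to its cheapest site among the open ones.
{P1, P2, P3}: C1→P2 3·15=45, C2→P2 4·24=96, C3→P2 4·24=96, C4→P2 11·19=209, C5→P3 2·8=16. Service 462; fixed 438; total 900.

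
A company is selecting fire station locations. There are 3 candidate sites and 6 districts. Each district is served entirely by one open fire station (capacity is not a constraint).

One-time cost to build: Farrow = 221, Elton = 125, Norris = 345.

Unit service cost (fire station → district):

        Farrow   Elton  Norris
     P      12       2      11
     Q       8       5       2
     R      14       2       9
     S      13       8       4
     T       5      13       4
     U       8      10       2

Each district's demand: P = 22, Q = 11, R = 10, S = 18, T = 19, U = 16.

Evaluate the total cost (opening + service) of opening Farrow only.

Each district is assigned to its cheapest site among the open ones.
{Farrow}: P→Farrow 12·22=264, Q→Farrow 8·11=88, R→Farrow 14·10=140, S→Farrow 13·18=234, T→Farrow 5·19=95, U→Farrow 8·16=128. Service 949; fixed 221; total 1170.

Total cost: 1170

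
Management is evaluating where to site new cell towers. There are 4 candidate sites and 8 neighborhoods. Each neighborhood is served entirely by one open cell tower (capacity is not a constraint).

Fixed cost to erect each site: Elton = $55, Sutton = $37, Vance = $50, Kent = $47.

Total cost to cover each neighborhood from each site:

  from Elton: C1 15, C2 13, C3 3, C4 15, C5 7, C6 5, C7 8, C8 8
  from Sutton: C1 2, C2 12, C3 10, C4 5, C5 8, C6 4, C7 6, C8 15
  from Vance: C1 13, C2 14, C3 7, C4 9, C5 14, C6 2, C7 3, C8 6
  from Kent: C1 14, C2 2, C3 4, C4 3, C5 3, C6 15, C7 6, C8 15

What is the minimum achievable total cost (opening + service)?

Minimum total cost: 99

For any fixed open set, each neighborhood goes to its cheapest open site; total = fixed + service.
{Sutton}: C1→Sutton 2, C2→Sutton 12, C3→Sutton 10, C4→Sutton 5, C5→Sutton 8, C6→Sutton 4, C7→Sutton 6, C8→Sutton 15. Service 62; fixed 37; total 99.
{Kent}: C1→Kent 14, C2→Kent 2, C3→Kent 4, C4→Kent 3, C5→Kent 3, C6→Kent 15, C7→Kent 6, C8→Kent 15. Service 62; fixed 47; total 109.
{Vance}: service 68 + fixed 50 = 118
{Elton, Sutton, Vance, Kent}: service 24 + fixed 189 = 213
(All 15 nonempty subsets were checked; Sutton only is lowest.)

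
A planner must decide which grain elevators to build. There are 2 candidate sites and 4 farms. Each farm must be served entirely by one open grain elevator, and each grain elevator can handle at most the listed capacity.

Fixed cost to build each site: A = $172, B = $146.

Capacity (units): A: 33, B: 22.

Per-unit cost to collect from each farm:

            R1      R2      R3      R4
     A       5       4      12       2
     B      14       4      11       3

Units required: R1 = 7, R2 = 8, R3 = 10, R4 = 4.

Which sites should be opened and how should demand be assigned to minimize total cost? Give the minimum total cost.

Open {A}: R1→A 5·7=35, R2→A 4·8=32, R3→A 12·10=120, R4→A 2·4=8.
Loads: A carries 29/33. Service 195; fixed 172; total 367.
Next best feasible plan costs 503.

Minimum total cost: 367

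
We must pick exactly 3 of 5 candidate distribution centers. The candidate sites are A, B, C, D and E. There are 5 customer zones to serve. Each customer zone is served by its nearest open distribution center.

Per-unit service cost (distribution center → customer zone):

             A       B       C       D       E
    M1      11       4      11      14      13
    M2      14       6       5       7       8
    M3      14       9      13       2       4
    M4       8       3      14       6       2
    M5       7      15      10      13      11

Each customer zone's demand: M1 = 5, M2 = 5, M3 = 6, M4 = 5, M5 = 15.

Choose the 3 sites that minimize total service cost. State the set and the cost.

With exactly 3 open, each customer zone uses its cheapest among the chosen.
{A, B, D}: M1→B 4·5=20, M2→B 6·5=30, M3→D 2·6=12, M4→B 3·5=15, M5→A 7·15=105. Service cost 182.
{A, B, E}: service cost 189
{A, D, E}: service cost 217
Among all 10 size-3 choices, {A, B, D} is lowest.

Choose A, B and D; total service cost 182.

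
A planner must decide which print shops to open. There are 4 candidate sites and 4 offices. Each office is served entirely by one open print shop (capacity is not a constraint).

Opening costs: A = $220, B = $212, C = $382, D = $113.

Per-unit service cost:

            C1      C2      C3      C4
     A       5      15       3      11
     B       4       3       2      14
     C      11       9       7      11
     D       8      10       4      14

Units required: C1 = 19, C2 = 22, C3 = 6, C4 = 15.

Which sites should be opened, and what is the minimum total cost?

For any fixed open set, each office goes to its cheapest open site; total = fixed + service.
{B}: C1→B 4·19=76, C2→B 3·22=66, C3→B 2·6=12, C4→B 14·15=210. Service 364; fixed 212; total 576.
{B, D}: C1→B 4·19=76, C2→B 3·22=66, C3→B 2·6=12, C4→B 14·15=210. Service 364; fixed 325; total 689.
{D}: service 606 + fixed 113 = 719
{A, B, C, D}: service 319 + fixed 927 = 1246
No other subset beats 576.

Open B only; minimum total cost 576.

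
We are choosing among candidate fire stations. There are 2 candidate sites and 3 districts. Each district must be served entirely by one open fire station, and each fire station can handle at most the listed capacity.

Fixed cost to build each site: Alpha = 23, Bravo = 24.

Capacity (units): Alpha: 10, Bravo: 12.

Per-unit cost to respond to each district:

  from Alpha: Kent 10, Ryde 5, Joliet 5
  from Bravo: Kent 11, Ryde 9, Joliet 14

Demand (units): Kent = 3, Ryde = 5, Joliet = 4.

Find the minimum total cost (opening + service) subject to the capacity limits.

Open {Alpha, Bravo}: Kent→Bravo 11·3=33, Ryde→Alpha 5·5=25, Joliet→Alpha 5·4=20.
Loads: Alpha carries 9/10, Bravo carries 3/12. Service 78; fixed 47; total 125.
Next best feasible plan costs 142.

Minimum total cost: 125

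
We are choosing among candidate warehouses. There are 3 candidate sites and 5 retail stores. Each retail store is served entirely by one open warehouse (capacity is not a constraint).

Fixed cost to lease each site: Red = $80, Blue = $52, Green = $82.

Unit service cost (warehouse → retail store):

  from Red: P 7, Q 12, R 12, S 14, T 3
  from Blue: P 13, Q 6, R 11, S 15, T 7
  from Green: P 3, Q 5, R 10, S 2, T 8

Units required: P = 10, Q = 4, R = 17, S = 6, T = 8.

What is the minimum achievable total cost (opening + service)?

Minimum total cost: 378

For any fixed open set, each retail store goes to its cheapest open site; total = fixed + service.
{Green}: P→Green 3·10=30, Q→Green 5·4=20, R→Green 10·17=170, S→Green 2·6=12, T→Green 8·8=64. Service 296; fixed 82; total 378.
{Red, Green}: service 256 + fixed 162 = 418
{Blue, Green}: service 288 + fixed 134 = 422
{Red, Blue, Green}: P→Green 3·10=30, Q→Green 5·4=20, R→Green 10·17=170, S→Green 2·6=12, T→Red 3·8=24. Service 256; fixed 214; total 470.
No other subset beats 378.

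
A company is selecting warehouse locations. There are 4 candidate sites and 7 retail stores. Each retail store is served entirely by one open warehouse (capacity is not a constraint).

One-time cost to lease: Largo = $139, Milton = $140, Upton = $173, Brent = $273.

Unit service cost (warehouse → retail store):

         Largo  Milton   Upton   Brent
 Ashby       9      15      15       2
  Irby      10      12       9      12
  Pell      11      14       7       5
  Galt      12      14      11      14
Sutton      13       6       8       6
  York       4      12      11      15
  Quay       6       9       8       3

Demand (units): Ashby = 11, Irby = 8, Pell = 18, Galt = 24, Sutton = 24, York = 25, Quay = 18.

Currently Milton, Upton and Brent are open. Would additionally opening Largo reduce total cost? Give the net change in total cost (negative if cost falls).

Yes — net change −36 (cost falls by 36).

Current service cost with {Milton, Upton, Brent}: 921.
Adding Largo: each retail store re-picks its cheapest; new service cost 746, saving 175.
Extra fixed cost: 139. Net change = 139 − 175 = -36.
(Totals: 1507 → 1471.)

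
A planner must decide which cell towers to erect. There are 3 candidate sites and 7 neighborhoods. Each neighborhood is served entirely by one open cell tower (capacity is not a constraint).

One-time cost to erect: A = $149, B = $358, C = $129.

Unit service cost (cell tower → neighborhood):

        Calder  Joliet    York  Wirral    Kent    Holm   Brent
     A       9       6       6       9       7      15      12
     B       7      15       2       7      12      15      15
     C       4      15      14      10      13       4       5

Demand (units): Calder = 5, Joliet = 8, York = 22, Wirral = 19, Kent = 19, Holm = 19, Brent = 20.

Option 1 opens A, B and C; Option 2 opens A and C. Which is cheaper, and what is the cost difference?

Option 1: {A, B, C}: Calder→C 4·5=20, Joliet→A 6·8=48, York→B 2·22=44, Wirral→B 7·19=133, Kent→A 7·19=133, Holm→C 4·19=76, Brent→C 5·20=100. Service 554; fixed 636; total 1190.
Option 2: {A, C}: Calder→C 4·5=20, Joliet→A 6·8=48, York→A 6·22=132, Wirral→A 9·19=171, Kent→A 7·19=133, Holm→C 4·19=76, Brent→C 5·20=100. Service 680; fixed 278; total 958.
Difference: |1190 − 958| = 232.

Option 2 is cheaper by 232.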